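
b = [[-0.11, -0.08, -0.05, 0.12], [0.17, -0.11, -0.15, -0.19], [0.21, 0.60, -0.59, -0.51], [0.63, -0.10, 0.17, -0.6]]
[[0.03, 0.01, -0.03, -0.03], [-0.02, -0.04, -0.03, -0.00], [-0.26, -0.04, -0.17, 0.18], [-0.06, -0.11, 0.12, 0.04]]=b @ [[-0.18, -0.0, 0.25, 0.04], [-0.27, 0.07, 0.03, 0.21], [0.11, 0.00, 0.29, -0.02], [-0.01, 0.17, 0.14, -0.06]]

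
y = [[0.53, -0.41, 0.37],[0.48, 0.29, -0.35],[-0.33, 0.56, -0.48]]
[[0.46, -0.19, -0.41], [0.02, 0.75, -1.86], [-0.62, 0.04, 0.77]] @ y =[[0.29, -0.47, 0.43], [0.98, -0.83, 0.64], [-0.56, 0.7, -0.61]]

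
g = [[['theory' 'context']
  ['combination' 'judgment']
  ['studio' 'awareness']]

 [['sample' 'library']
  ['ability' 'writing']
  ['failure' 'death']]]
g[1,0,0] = 'sample'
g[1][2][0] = 'failure'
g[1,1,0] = 'ability'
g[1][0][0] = 'sample'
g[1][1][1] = 'writing'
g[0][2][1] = 'awareness'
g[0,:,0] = ['theory', 'combination', 'studio']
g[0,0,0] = 'theory'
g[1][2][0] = 'failure'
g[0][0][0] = 'theory'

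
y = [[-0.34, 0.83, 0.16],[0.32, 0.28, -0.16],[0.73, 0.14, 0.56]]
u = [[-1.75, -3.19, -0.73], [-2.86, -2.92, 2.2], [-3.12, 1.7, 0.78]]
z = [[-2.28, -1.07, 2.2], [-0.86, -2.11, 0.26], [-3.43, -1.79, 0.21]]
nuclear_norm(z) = 8.22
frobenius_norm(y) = 1.38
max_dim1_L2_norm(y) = 0.93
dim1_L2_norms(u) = [3.71, 4.64, 3.64]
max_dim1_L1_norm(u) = 7.98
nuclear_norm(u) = 11.05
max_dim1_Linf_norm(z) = 3.43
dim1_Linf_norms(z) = [2.28, 2.11, 3.43]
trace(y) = 0.50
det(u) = 35.51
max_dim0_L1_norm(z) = 6.57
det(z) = -11.83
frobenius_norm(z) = 5.61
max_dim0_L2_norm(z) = 4.21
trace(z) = -4.18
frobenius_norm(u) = 6.97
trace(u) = -3.89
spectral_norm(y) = 0.96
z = y @ u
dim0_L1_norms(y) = [1.39, 1.25, 0.88]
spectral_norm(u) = 5.65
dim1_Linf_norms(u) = [3.19, 2.92, 3.12]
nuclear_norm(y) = 2.25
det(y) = -0.33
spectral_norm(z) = 5.16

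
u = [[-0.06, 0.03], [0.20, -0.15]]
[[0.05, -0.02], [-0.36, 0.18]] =u@ [[1.08, -0.95], [3.86, -2.48]]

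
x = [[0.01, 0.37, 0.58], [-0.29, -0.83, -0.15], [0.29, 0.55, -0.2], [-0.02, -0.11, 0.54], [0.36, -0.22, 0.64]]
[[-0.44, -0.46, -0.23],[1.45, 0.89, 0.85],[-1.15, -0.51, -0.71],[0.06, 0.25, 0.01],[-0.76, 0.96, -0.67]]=x @ [[-2.39, 1.37, -1.84], [-0.88, -1.58, -0.36], [-0.15, 0.19, -0.13]]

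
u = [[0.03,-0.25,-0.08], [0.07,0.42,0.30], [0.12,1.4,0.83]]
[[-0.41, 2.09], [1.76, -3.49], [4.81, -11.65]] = u @ [[4.32,  0.88], [1.06,  -8.13], [3.38,  -0.45]]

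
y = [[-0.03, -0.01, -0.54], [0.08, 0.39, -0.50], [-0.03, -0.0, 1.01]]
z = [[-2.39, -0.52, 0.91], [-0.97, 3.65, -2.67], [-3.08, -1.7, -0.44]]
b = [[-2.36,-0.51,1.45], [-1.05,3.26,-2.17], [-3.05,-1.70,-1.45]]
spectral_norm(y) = 1.26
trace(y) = 1.37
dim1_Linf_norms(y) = [0.54, 0.5, 1.01]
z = b + y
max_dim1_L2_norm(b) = 4.05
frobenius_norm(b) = 6.22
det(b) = 34.27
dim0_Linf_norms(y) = [0.08, 0.39, 1.01]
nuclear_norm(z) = 10.00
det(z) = 22.36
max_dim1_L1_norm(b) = 6.48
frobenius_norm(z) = 6.39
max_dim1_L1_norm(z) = 7.29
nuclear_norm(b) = 10.31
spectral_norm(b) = 4.25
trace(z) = 0.82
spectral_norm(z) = 4.80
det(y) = -0.02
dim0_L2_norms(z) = [4.02, 4.06, 2.85]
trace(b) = -0.55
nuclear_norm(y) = 1.66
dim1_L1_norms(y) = [0.58, 0.97, 1.04]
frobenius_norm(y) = 1.31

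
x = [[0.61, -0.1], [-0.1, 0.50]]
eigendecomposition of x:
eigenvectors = [[0.86, 0.51], [-0.51, 0.86]]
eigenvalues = [0.67, 0.44]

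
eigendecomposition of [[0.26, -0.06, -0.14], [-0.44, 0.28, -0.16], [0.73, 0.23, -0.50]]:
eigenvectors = [[(-0.23-0.15j), (-0.23+0.15j), (-0.32+0j)],[-0.36-0.30j, (-0.36+0.3j), 0.95+0.00j],[-0.84+0.00j, (-0.84-0j), (-0.02+0j)]]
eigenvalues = [(-0.2+0.21j), (-0.2-0.21j), (0.43+0j)]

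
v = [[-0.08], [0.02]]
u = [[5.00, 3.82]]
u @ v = [[-0.32]]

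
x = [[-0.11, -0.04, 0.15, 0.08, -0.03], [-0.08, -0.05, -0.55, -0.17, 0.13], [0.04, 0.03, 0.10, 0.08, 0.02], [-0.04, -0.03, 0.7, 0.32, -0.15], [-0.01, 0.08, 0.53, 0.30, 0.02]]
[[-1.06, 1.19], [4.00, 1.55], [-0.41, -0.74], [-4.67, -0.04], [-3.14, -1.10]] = x@[[1.53, -9.81], [-1.25, -6.21], [-8.46, -1.21], [4.74, -0.10], [1.64, -1.74]]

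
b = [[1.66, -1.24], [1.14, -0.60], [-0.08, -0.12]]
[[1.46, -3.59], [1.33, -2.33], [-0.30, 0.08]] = b@[[1.85, -1.76], [1.30, 0.54]]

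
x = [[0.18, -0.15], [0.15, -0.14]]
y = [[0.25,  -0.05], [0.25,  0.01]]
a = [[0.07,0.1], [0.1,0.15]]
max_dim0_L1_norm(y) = 0.5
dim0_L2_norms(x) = [0.23, 0.21]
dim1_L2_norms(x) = [0.23, 0.21]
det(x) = -0.00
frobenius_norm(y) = 0.36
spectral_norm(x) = 0.31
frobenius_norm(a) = 0.22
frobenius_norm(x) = 0.31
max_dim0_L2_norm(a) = 0.18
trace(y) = 0.26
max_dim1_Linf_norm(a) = 0.15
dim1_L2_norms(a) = [0.12, 0.18]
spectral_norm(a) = 0.22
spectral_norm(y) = 0.35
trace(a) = 0.22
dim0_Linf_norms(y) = [0.25, 0.05]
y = x + a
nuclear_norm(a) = 0.22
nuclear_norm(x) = 0.32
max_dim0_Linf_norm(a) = 0.15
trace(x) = 0.04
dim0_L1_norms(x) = [0.33, 0.29]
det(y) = 0.01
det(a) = 0.00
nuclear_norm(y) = 0.40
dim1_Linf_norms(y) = [0.25, 0.25]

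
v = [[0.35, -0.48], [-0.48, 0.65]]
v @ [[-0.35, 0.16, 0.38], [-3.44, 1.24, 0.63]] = [[1.53, -0.54, -0.17], [-2.07, 0.73, 0.23]]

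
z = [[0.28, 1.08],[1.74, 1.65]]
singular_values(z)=[2.59, 0.55]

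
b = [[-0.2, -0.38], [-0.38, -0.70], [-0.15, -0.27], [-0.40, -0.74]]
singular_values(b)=[1.27, 0.01]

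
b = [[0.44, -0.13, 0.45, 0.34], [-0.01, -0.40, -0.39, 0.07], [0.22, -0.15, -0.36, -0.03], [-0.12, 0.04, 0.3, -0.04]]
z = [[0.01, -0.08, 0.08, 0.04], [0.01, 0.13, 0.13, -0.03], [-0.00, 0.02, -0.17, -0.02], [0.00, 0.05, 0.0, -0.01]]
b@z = [[0.0, -0.03, -0.06, 0.01], [-0.0, -0.06, 0.01, 0.02], [0.0, -0.05, 0.06, 0.02], [-0.00, 0.02, -0.06, -0.01]]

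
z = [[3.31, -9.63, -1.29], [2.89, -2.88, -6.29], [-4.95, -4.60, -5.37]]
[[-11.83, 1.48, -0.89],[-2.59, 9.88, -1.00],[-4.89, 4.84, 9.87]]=z @[[-0.00, 0.43, -1.35], [1.25, 0.19, -0.33], [-0.16, -1.46, -0.31]]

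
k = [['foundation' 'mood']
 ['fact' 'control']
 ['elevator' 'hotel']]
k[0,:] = ['foundation', 'mood']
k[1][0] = 'fact'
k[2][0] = 'elevator'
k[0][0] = 'foundation'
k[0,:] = ['foundation', 'mood']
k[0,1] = 'mood'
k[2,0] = 'elevator'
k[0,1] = 'mood'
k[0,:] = ['foundation', 'mood']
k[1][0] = 'fact'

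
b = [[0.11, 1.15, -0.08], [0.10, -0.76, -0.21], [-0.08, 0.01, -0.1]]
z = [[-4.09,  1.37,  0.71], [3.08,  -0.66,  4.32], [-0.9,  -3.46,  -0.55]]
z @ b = [[-0.37,-5.74,-0.03], [-0.07,4.09,-0.54], [-0.40,1.59,0.85]]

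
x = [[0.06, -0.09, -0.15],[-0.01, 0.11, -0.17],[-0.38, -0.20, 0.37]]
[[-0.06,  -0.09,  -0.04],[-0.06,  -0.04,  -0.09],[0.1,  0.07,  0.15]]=x@[[0.08, 0.07, 0.11], [0.05, 0.34, -0.2], [0.38, 0.44, 0.41]]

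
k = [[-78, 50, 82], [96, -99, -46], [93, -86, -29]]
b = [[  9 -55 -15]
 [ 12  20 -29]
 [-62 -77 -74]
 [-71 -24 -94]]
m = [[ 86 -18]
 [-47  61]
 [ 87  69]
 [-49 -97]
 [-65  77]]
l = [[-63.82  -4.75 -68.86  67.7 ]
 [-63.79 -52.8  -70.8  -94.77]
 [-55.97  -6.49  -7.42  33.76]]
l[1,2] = -70.8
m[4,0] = -65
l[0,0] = -63.82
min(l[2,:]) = -55.97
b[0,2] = -15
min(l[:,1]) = -52.8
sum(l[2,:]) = -36.12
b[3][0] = -71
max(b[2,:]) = -62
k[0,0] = -78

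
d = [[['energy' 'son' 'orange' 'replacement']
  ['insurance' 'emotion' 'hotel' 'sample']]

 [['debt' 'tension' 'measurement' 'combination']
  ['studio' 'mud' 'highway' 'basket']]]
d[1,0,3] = 'combination'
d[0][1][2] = 'hotel'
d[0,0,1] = 'son'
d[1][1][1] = 'mud'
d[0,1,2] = 'hotel'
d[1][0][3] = 'combination'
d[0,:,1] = ['son', 'emotion']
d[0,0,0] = 'energy'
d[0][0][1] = 'son'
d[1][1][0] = 'studio'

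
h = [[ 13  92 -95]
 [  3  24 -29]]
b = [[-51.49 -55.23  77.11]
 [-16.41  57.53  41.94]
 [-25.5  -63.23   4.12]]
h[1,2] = -29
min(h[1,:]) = -29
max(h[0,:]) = 92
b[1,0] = -16.41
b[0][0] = -51.49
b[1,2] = 41.94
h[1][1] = 24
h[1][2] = -29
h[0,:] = [13, 92, -95]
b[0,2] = 77.11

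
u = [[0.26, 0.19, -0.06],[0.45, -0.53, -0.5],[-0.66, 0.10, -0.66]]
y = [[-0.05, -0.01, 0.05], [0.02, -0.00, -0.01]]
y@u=[[-0.05, 0.0, -0.03], [0.01, 0.00, 0.01]]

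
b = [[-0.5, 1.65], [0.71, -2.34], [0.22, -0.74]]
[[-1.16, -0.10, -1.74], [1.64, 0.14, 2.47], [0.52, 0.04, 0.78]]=b @ [[0.40,0.03,0.61], [-0.58,-0.05,-0.87]]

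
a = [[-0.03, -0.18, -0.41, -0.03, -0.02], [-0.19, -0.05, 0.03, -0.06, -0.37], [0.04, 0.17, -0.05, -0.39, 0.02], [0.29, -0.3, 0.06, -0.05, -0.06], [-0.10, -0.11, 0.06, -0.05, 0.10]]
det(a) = -0.007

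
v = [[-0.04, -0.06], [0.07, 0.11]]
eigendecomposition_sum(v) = [[-0.00, -0.0], [0.00, 0.00]] + [[-0.04, -0.06], [0.07, 0.11]]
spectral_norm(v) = 0.15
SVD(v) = [[-0.48, 0.88], [0.88, 0.48]] @ diag([0.14899059719303154, 0.0013423665906975313]) @ [[0.54, 0.84],[-0.84, 0.54]]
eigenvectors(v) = [[-0.85, 0.47], [0.53, -0.88]]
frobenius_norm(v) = 0.15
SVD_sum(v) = [[-0.04, -0.06], [0.07, 0.11]] + [[-0.0, 0.0], [-0.0, 0.0]]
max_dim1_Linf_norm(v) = 0.11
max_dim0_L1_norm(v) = 0.17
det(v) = -0.00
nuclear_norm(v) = 0.15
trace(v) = 0.07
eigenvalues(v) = [-0.0, 0.07]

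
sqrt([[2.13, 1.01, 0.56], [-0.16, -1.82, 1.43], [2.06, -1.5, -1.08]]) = [[1.54, 0.51, -0.02], [-0.44, 0.39, 1.17], [0.59, -1.49, 0.82]]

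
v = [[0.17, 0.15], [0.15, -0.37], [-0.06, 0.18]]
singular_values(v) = [0.45, 0.21]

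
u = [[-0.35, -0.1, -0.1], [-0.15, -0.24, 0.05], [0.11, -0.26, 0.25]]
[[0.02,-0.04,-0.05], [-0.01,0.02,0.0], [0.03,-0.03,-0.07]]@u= [[-0.01, 0.02, -0.02], [0.00, -0.00, 0.0], [-0.01, 0.02, -0.02]]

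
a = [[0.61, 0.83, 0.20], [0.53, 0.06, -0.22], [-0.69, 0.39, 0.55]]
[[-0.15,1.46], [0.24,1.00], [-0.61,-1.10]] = a @ [[1.48, 1.55], [-1.75, 0.77], [1.98, -0.6]]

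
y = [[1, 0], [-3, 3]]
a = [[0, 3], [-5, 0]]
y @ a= [[0, 3], [-15, -9]]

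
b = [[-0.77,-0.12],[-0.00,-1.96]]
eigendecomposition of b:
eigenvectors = [[1.0, 0.1], [0.00, 0.99]]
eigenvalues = [-0.77, -1.96]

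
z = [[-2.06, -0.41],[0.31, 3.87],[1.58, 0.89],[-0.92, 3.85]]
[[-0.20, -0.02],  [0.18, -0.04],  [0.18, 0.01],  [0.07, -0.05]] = z @ [[0.09, 0.01], [0.04, -0.01]]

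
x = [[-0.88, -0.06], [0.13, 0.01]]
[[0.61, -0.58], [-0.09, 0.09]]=x @ [[-0.66, 0.68], [-0.42, -0.33]]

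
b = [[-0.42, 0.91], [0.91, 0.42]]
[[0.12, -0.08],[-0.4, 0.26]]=b@ [[-0.41, 0.27], [-0.06, 0.04]]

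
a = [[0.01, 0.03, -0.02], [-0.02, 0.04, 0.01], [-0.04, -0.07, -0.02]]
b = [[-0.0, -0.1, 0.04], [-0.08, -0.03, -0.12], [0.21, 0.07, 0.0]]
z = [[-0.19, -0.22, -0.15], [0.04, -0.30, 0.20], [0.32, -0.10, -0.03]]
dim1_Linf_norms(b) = [0.1, 0.12, 0.21]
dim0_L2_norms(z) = [0.37, 0.39, 0.25]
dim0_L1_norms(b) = [0.29, 0.2, 0.16]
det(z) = -0.03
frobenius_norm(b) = 0.29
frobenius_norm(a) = 0.10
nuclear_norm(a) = 0.15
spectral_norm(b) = 0.24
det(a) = -0.00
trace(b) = -0.03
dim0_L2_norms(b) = [0.22, 0.13, 0.13]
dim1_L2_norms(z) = [0.33, 0.36, 0.34]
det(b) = 0.00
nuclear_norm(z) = 1.00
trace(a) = 0.03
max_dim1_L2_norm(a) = 0.08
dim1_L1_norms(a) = [0.06, 0.07, 0.13]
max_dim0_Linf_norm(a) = 0.07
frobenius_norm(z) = 0.59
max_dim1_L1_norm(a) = 0.13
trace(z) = -0.52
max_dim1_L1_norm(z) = 0.56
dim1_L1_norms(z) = [0.56, 0.54, 0.45]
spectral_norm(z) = 0.40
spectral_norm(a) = 0.09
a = b @ z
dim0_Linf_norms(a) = [0.04, 0.07, 0.02]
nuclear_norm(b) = 0.45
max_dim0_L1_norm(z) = 0.62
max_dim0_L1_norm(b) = 0.29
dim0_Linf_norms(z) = [0.32, 0.3, 0.2]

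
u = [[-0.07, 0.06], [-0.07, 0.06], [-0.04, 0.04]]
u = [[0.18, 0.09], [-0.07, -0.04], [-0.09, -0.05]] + [[-0.25, -0.03], [0.00, 0.1], [0.05, 0.09]]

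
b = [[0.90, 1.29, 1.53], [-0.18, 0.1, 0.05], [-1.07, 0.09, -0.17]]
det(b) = 0.01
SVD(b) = [[-0.96, -0.26, 0.06],[0.0, -0.22, -0.98],[0.27, -0.94, 0.21]] @ diag([2.2640112337993683, 0.9570929751565787, 0.005115675536287781]) @ [[-0.51,-0.54,-0.67], [0.84,-0.47,-0.27], [-0.17,-0.70,0.69]]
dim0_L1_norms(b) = [2.15, 1.48, 1.75]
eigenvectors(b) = [[0.79+0.00j, 0.79-0.00j, -0.17+0.00j], [(-0.01+0.12j), (-0.01-0.12j), (-0.7+0j)], [(-0.24+0.55j), -0.24-0.55j, 0.69+0.00j]]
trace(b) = 0.83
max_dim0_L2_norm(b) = 1.54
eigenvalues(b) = [(0.41+1.27j), (0.41-1.27j), (0.01+0j)]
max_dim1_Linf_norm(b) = 1.53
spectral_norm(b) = 2.26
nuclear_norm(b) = 3.23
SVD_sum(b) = [[1.11, 1.17, 1.46],  [-0.00, -0.0, -0.0],  [-0.31, -0.33, -0.41]] + [[-0.21, 0.12, 0.07],[-0.18, 0.1, 0.06],[-0.76, 0.42, 0.24]] + [[-0.0,-0.0,0.0],[0.00,0.0,-0.00],[-0.00,-0.00,0.0]]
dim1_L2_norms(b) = [2.19, 0.21, 1.09]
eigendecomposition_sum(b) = [[0.45+0.56j,(0.64-0.35j),(0.77-0.22j)], [-0.09+0.06j,(0.05+0.1j),0.03+0.12j], [(-0.54+0.14j),(0.05+0.56j),-0.09+0.60j]] + [[0.45-0.56j, (0.64+0.35j), 0.77+0.22j], [-0.09-0.06j, 0.05-0.10j, (0.03-0.12j)], [(-0.54-0.14j), 0.05-0.56j, -0.09-0.60j]] + [[-0.00-0.00j,0.00-0.00j,(-0-0j)], [(-0-0j),(0.01-0j),-0.00-0.00j], [0j,(-0.01+0j),0j]]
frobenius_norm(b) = 2.46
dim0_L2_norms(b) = [1.41, 1.3, 1.54]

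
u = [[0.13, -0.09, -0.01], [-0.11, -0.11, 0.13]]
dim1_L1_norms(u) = [0.23, 0.35]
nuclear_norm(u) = 0.36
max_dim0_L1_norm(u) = 0.24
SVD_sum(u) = [[0.04, 0.02, -0.04], [-0.14, -0.07, 0.12]] + [[0.09, -0.11, 0.03],  [0.03, -0.04, 0.01]]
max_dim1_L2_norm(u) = 0.2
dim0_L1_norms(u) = [0.24, 0.2, 0.14]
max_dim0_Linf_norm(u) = 0.13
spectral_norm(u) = 0.21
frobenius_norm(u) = 0.26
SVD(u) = [[-0.30, 0.95],[0.95, 0.3]] @ diag([0.20717850359631626, 0.1525682393147118]) @ [[-0.7, -0.37, 0.61], [0.59, -0.78, 0.20]]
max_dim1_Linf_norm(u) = 0.13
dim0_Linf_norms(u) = [0.13, 0.11, 0.13]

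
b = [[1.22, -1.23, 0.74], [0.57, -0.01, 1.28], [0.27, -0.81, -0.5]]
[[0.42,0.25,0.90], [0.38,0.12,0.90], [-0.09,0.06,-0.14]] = b@[[0.72, 0.16, 0.41], [0.36, -0.03, -0.01], [-0.02, 0.02, 0.52]]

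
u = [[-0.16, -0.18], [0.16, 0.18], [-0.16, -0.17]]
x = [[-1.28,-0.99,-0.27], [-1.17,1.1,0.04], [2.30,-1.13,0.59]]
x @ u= [[0.09,0.1], [0.36,0.4], [-0.64,-0.72]]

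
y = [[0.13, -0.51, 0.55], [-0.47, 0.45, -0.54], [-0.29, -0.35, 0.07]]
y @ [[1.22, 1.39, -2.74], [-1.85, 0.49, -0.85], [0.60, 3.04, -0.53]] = [[1.43, 1.60, -0.21], [-1.73, -2.07, 1.19], [0.34, -0.36, 1.06]]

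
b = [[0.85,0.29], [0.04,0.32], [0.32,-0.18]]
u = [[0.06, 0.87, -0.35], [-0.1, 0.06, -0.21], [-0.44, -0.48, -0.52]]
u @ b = [[-0.03, 0.36], [-0.15, 0.03], [-0.56, -0.19]]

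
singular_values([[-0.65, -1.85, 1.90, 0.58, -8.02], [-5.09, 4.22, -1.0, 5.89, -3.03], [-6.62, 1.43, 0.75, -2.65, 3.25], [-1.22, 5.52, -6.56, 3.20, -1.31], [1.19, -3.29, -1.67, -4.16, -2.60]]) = [12.66, 10.01, 7.59, 5.65, 0.87]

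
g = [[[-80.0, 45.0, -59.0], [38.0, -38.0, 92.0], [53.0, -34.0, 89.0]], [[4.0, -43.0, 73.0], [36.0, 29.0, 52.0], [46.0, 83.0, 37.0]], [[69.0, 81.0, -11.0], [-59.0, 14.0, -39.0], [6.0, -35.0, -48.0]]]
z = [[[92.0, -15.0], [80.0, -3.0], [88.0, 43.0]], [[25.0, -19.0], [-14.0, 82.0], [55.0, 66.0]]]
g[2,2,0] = 6.0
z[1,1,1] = 82.0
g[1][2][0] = 46.0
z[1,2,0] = 55.0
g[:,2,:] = [[53.0, -34.0, 89.0], [46.0, 83.0, 37.0], [6.0, -35.0, -48.0]]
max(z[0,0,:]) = 92.0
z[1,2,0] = 55.0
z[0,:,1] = [-15.0, -3.0, 43.0]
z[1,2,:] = [55.0, 66.0]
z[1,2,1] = 66.0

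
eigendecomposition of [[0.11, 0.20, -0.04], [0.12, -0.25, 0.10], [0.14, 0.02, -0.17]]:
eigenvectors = [[-0.86+0.00j, (-0.38-0j), (-0.38+0j)], [-0.34+0.00j, 0.76+0.00j, (0.76-0j)], [-0.38+0.00j, (0.52+0.06j), 0.52-0.06j]]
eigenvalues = [(0.17+0j), (-0.24+0.01j), (-0.24-0.01j)]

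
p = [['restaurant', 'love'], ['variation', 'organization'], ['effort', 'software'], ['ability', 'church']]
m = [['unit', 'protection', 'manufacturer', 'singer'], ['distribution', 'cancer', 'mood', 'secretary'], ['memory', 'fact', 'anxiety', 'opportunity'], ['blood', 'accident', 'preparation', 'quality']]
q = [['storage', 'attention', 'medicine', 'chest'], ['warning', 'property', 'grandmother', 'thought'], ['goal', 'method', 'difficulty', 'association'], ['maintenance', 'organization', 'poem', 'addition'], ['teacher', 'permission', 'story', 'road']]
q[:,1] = ['attention', 'property', 'method', 'organization', 'permission']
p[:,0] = ['restaurant', 'variation', 'effort', 'ability']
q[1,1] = 'property'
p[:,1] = ['love', 'organization', 'software', 'church']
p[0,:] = ['restaurant', 'love']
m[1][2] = 'mood'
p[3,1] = 'church'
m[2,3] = 'opportunity'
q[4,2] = 'story'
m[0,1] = 'protection'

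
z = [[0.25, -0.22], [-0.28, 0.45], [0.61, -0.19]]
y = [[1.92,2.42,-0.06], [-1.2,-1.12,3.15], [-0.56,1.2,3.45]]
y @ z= [[-0.23, 0.68],[1.94, -0.84],[1.63, 0.01]]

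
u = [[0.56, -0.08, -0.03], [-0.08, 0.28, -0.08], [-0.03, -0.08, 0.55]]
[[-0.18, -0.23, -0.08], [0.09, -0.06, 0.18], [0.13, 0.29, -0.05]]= u@ [[-0.26, -0.42, -0.06], [0.31, -0.21, 0.63], [0.26, 0.48, 0.00]]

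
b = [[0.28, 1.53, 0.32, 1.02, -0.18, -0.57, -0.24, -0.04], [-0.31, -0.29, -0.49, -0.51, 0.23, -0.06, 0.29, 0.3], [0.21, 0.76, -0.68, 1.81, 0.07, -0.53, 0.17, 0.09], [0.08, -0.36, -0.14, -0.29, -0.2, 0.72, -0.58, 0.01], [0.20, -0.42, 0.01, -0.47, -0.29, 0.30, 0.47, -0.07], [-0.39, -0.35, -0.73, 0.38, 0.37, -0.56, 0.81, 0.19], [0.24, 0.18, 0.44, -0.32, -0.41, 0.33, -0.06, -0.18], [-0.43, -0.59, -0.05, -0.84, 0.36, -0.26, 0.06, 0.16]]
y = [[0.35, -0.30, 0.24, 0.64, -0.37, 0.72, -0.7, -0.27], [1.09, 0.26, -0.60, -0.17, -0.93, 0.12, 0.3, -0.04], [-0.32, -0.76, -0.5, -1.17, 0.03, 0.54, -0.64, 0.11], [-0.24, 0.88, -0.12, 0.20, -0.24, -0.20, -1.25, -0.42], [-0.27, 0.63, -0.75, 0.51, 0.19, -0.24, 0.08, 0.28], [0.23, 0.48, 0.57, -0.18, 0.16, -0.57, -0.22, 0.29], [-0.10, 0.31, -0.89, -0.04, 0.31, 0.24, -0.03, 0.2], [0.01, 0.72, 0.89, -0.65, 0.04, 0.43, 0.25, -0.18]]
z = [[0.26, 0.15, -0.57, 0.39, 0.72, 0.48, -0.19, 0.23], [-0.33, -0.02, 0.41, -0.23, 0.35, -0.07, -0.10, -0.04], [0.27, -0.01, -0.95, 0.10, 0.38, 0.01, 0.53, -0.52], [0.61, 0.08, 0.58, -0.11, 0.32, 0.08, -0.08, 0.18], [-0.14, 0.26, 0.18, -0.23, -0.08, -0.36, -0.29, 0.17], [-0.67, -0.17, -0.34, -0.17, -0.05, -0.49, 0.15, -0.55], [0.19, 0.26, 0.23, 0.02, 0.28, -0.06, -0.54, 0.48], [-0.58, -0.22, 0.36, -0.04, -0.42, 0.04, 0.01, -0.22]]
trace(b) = -1.73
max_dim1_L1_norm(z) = 2.99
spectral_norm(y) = 1.93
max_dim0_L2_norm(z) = 1.44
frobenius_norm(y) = 3.99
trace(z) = -2.15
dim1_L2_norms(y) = [1.38, 1.62, 1.74, 1.65, 1.21, 1.06, 1.05, 1.42]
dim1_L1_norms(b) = [4.18, 2.48, 4.32, 2.38, 2.23, 3.78, 2.16, 2.75]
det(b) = -0.00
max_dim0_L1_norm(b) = 5.64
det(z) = 0.00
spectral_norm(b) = 3.09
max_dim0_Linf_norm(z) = 0.95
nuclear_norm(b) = 7.72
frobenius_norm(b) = 3.98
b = z @ y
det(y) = -1.15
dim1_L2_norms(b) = [1.99, 0.95, 2.16, 1.07, 0.92, 1.45, 0.84, 1.21]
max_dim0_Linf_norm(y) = 1.25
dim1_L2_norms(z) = [1.19, 0.69, 1.3, 0.94, 0.65, 1.09, 0.87, 0.86]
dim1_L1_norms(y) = [3.59, 3.51, 4.07, 3.55, 2.95, 2.7, 2.12, 3.17]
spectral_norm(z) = 1.72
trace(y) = -0.28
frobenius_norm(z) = 2.75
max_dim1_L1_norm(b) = 4.32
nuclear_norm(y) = 10.17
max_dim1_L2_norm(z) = 1.3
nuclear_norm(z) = 5.88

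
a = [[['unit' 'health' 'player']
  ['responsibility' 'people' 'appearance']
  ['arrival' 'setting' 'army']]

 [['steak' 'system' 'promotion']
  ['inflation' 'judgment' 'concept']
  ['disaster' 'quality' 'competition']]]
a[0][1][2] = 'appearance'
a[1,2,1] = 'quality'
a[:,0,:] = [['unit', 'health', 'player'], ['steak', 'system', 'promotion']]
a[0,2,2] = 'army'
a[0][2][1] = 'setting'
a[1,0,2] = 'promotion'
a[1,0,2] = 'promotion'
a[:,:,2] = [['player', 'appearance', 'army'], ['promotion', 'concept', 'competition']]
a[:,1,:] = [['responsibility', 'people', 'appearance'], ['inflation', 'judgment', 'concept']]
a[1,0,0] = 'steak'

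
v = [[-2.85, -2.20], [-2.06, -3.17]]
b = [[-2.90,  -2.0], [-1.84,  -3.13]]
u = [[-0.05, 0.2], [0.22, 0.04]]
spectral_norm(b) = 4.94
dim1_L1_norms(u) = [0.25, 0.26]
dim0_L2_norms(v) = [3.52, 3.86]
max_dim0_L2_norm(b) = 3.71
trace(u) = -0.01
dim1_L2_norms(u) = [0.21, 0.22]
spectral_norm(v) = 5.15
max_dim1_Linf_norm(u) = 0.22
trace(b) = -6.03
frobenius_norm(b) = 5.06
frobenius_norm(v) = 5.22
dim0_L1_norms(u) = [0.27, 0.24]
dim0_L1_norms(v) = [4.91, 5.37]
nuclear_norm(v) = 6.02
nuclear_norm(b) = 6.03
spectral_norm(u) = 0.23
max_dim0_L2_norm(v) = 3.86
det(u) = -0.05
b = v + u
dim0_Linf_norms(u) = [0.22, 0.2]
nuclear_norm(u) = 0.43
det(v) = 4.50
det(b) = 5.40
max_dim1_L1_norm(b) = 4.97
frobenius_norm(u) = 0.30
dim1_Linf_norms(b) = [2.9, 3.13]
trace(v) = -6.02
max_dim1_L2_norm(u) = 0.22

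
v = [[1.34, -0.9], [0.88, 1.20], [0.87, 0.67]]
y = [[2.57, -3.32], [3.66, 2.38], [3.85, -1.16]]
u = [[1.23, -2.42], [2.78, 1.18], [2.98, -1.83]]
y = v + u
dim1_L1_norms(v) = [2.24, 2.08, 1.54]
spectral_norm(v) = 1.88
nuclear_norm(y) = 10.11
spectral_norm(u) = 4.55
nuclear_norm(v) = 3.46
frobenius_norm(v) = 2.45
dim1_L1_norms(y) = [5.89, 6.04, 5.01]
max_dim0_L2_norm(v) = 1.82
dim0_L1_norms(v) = [3.09, 2.77]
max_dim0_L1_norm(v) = 3.09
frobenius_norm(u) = 5.36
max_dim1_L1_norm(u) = 4.81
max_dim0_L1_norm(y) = 10.08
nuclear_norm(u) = 7.38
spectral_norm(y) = 5.99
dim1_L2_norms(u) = [2.71, 3.02, 3.5]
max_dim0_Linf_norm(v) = 1.34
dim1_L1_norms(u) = [3.65, 3.96, 4.81]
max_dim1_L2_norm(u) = 3.5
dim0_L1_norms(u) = [6.99, 5.43]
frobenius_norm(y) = 7.27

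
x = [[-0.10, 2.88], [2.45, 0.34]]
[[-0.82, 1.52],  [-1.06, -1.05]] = x @[[-0.39, -0.50], [-0.3, 0.51]]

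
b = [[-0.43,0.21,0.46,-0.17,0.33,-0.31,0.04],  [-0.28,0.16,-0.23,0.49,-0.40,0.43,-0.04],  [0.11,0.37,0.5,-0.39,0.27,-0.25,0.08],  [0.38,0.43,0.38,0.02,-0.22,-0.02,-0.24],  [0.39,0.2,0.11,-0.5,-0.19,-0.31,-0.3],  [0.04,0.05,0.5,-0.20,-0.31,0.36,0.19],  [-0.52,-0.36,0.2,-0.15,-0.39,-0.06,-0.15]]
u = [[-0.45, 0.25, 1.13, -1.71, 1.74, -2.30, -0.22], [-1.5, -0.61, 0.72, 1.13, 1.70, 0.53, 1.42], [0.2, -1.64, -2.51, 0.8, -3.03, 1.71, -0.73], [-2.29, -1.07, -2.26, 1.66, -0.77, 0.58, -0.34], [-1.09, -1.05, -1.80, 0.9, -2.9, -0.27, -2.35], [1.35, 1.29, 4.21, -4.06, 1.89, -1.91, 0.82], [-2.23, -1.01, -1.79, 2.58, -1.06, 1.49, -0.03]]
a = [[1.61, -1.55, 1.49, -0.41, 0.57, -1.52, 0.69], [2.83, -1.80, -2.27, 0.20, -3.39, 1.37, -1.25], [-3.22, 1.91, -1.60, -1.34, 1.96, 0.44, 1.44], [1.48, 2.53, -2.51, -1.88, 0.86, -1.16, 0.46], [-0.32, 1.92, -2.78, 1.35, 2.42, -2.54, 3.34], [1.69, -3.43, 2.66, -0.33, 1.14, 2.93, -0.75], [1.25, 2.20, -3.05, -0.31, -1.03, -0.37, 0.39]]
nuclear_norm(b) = 4.77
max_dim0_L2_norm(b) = 0.98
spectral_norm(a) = 9.47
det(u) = 1.94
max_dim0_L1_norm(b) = 2.38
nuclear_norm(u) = 21.62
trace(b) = 0.27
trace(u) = -6.75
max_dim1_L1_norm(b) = 2.03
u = a @ b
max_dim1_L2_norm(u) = 6.75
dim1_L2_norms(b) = [0.82, 0.86, 0.83, 0.76, 0.82, 0.75, 0.8]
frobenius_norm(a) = 13.16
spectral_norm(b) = 1.39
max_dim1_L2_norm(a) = 6.07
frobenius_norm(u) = 12.05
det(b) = 0.00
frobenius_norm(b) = 2.14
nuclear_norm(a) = 28.29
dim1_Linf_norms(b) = [0.46, 0.49, 0.5, 0.43, 0.5, 0.5, 0.52]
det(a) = 1357.83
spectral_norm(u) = 10.49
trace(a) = 2.07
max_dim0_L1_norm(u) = 14.42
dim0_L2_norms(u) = [3.96, 2.84, 6.11, 5.62, 5.37, 3.84, 2.98]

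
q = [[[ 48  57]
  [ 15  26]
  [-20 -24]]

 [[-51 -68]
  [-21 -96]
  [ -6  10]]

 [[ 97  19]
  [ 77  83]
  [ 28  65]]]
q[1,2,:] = [-6, 10]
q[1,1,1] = -96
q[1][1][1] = -96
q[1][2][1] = 10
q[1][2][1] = 10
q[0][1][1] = 26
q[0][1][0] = 15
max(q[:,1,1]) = 83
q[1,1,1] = -96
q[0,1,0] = 15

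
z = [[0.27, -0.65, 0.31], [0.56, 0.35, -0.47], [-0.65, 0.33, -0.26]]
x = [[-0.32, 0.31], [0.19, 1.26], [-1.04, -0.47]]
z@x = [[-0.53, -0.88], [0.38, 0.84], [0.54, 0.34]]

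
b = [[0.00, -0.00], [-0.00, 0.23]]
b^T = [[0.0,  -0.0], [-0.00,  0.23]]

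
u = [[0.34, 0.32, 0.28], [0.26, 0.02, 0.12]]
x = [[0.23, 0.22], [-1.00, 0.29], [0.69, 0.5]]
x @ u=[[0.14, 0.08, 0.09], [-0.26, -0.31, -0.25], [0.36, 0.23, 0.25]]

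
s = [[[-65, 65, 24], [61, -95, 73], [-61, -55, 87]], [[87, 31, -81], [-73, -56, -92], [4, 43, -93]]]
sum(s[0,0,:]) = 24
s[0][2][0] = -61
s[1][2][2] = -93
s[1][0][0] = 87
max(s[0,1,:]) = 73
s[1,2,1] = 43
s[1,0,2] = -81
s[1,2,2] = -93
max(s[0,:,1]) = 65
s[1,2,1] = 43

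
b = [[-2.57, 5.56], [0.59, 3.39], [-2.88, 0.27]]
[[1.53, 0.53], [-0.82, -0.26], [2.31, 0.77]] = b @ [[-0.81, -0.27], [-0.1, -0.03]]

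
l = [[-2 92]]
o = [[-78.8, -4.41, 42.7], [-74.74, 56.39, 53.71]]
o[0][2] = 42.7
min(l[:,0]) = -2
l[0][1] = 92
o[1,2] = 53.71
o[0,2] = 42.7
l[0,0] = -2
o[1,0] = -74.74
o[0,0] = -78.8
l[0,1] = 92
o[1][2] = 53.71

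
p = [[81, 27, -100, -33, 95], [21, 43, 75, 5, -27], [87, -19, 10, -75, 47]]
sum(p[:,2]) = -15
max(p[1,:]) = 75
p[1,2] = 75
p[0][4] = 95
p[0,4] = 95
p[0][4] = 95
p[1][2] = 75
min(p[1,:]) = -27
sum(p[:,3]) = -103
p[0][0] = 81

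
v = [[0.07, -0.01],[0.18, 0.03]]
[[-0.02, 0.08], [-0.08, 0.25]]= v@[[-0.39,1.22], [-0.48,0.98]]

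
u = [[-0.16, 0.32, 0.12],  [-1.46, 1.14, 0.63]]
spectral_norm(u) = 1.99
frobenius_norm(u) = 1.99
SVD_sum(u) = [[-0.26, 0.21, 0.11], [-1.44, 1.16, 0.63]] + [[0.10, 0.11, 0.01], [-0.02, -0.02, -0.00]]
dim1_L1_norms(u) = [0.6, 3.23]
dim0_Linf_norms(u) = [1.46, 1.14, 0.63]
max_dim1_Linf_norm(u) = 1.46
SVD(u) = [[-0.17, -0.98], [-0.98, 0.17]] @ diag([1.9868282538601878, 0.15170197646332637]) @ [[0.74, -0.59, -0.32], [-0.64, -0.77, -0.05]]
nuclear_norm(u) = 2.14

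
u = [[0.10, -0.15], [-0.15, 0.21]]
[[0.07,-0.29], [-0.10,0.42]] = u @ [[-0.15, -1.29],[-0.59, 1.08]]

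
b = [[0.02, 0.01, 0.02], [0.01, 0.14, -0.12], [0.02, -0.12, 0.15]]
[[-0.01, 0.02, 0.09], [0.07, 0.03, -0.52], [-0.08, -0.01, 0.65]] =b @ [[-0.1,-0.01,0.84], [0.27,0.62,-0.57], [-0.30,0.45,3.75]]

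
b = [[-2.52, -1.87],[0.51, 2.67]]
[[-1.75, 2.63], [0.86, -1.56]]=b @ [[0.53, -0.71], [0.22, -0.45]]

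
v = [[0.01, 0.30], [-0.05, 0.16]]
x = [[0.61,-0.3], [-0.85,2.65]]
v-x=[[-0.6,0.6], [0.80,-2.49]]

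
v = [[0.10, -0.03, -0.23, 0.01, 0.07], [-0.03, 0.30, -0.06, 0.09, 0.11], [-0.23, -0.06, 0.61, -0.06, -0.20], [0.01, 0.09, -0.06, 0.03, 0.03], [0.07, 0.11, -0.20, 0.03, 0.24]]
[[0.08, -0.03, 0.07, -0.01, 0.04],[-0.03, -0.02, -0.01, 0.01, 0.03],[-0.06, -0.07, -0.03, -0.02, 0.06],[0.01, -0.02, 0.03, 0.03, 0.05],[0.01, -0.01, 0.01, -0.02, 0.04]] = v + [[-0.02, 0.0, 0.3, -0.02, -0.03], [0.00, -0.32, 0.05, -0.08, -0.08], [0.17, -0.01, -0.64, 0.04, 0.26], [0.0, -0.11, 0.09, 0.0, 0.02], [-0.06, -0.12, 0.21, -0.05, -0.2]]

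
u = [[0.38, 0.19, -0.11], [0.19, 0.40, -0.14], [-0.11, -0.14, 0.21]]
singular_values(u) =[0.65, 0.2, 0.14]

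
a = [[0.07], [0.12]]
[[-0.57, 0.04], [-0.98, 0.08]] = a @ [[-8.17, 0.64]]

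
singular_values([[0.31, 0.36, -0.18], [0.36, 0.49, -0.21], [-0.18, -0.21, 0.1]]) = [0.87, 0.03, 0.0]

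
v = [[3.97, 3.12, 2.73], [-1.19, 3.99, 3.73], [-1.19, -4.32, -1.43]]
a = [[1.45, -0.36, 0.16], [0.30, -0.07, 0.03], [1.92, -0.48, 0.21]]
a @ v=[[5.99, 2.4, 2.39], [1.24, 0.53, 0.51], [7.94, 3.17, 3.15]]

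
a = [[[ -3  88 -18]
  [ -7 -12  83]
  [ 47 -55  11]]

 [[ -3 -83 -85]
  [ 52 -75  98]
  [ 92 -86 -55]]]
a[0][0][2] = -18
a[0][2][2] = 11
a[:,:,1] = [[88, -12, -55], [-83, -75, -86]]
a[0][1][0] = -7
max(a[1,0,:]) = -3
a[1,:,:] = [[-3, -83, -85], [52, -75, 98], [92, -86, -55]]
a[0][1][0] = -7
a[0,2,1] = -55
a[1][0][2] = -85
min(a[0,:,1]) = -55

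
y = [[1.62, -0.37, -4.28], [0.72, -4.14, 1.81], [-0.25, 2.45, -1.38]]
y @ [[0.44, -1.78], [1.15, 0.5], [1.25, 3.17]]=[[-5.06, -16.64], [-2.18, 2.39], [0.98, -2.70]]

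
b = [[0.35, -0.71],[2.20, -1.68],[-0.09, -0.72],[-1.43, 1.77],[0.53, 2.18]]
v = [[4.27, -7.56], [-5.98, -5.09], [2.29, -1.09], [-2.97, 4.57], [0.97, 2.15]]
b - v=[[-3.92, 6.85], [8.18, 3.41], [-2.38, 0.37], [1.54, -2.80], [-0.44, 0.03]]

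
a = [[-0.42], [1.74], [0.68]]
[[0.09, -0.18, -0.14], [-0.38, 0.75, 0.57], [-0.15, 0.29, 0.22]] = a@[[-0.22, 0.43, 0.33]]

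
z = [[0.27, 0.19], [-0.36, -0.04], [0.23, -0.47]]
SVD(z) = [[-0.09, -0.70], [0.4, 0.62], [-0.91, 0.35]] @ diag([0.5472021362711987, 0.46321681970783013]) @ [[-0.69, 0.72], [-0.72, -0.69]]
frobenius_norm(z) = 0.72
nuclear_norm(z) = 1.01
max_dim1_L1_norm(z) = 0.7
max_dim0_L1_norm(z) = 0.86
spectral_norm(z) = 0.55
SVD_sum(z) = [[0.03, -0.04], [-0.15, 0.16], [0.35, -0.36]] + [[0.24, 0.23], [-0.21, -0.20], [-0.12, -0.11]]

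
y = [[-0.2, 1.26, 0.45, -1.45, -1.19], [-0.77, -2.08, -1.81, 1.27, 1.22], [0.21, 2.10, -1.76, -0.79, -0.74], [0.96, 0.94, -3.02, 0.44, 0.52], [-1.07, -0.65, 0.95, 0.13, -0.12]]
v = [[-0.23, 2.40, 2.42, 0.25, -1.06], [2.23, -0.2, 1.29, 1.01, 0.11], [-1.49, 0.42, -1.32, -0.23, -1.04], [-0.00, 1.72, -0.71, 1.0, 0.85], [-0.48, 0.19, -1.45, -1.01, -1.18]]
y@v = [[2.76, -3.26, 3.3, 0.87, 0.05], [-2.35, 0.22, -4.83, -1.84, 2.11], [7.61, -2.15, 7.17, 2.54, 2.04], [6.13, 1.7, 6.46, 1.8, 1.99], [-2.56, -1.84, -4.6, -0.89, 0.33]]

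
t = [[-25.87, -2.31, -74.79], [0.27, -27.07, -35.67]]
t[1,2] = -35.67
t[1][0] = 0.27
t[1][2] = -35.67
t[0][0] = -25.87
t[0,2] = -74.79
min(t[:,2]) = -74.79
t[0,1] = -2.31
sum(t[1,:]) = -62.47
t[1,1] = -27.07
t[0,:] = [-25.87, -2.31, -74.79]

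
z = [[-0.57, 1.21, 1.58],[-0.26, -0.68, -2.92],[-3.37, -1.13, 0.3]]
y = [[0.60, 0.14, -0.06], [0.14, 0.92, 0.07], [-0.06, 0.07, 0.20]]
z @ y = [[-0.27, 1.14, 0.43],[-0.08, -0.87, -0.62],[-2.20, -1.49, 0.18]]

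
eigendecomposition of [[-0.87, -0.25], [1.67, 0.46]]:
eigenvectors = [[-0.44, 0.29], [0.90, -0.96]]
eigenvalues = [-0.36, -0.05]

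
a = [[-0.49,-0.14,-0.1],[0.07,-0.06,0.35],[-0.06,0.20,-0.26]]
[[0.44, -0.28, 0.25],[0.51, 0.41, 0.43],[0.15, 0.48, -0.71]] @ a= [[-0.25, 0.01, -0.21], [-0.25, -0.01, -0.02], [0.00, -0.19, 0.34]]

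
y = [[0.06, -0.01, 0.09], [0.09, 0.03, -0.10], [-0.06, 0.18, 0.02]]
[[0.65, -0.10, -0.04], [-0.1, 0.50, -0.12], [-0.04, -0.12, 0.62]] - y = [[0.59, -0.09, -0.13], [-0.19, 0.47, -0.02], [0.02, -0.3, 0.60]]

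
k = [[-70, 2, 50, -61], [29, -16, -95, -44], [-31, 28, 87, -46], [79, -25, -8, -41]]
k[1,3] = -44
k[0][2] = 50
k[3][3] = -41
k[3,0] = 79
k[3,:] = [79, -25, -8, -41]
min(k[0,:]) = -70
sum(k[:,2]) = 34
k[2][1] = 28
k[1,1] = -16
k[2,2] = 87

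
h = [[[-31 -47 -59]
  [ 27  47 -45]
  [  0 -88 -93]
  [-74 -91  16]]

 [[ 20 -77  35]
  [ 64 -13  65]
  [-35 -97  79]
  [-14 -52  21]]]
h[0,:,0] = [-31, 27, 0, -74]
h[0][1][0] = 27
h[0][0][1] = -47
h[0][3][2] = 16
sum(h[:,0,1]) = -124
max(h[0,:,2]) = 16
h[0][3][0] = -74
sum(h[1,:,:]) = -4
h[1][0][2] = 35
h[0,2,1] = -88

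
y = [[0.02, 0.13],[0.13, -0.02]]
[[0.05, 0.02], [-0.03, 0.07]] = y @ [[-0.17, 0.55], [0.42, 0.07]]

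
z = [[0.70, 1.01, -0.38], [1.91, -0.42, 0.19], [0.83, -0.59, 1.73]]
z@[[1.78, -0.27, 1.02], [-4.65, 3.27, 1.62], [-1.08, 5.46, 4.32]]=[[-3.04, 1.04, 0.71], [5.15, -0.85, 2.09], [2.35, 7.29, 7.36]]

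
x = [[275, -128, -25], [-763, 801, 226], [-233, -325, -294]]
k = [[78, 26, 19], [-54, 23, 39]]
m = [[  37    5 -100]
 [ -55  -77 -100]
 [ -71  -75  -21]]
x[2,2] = -294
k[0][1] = 26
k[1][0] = -54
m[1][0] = -55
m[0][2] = -100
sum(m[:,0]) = -89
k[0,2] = 19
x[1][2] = 226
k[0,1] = 26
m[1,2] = -100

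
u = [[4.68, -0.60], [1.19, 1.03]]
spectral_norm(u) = 4.84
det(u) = 5.53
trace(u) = 5.71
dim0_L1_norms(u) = [5.87, 1.63]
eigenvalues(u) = [4.47, 1.24]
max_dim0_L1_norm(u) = 5.87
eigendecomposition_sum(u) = [[4.76,-0.83],[1.65,-0.29]] + [[-0.08,0.23], [-0.46,1.32]]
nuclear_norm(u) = 5.98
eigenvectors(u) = [[0.95, 0.17], [0.33, 0.99]]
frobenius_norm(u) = 4.97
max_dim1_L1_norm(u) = 5.28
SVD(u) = [[-0.97, -0.23], [-0.23, 0.97]] @ diag([4.8406863849016215, 1.143308935952164]) @ [[-1.0, 0.07], [0.07, 1.0]]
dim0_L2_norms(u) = [4.83, 1.19]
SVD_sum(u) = [[4.7, -0.34], [1.11, -0.08]] + [[-0.02, -0.26], [0.08, 1.11]]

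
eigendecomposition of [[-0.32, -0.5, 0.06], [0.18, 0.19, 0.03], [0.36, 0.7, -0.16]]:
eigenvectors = [[-0.57, 0.67, -0.55], [0.46, -0.45, 0.16], [0.68, -0.59, 0.82]]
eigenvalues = [0.01, -0.04, -0.26]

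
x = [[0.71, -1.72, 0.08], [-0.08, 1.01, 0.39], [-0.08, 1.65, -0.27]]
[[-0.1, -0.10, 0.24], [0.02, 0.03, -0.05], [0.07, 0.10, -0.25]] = x @ [[-0.07, -0.01, 0.03], [0.03, 0.05, -0.12], [-0.04, -0.06, 0.19]]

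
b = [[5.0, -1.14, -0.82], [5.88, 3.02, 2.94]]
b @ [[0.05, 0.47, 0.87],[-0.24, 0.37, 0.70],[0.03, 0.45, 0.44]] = [[0.50, 1.56, 3.19], [-0.34, 5.2, 8.52]]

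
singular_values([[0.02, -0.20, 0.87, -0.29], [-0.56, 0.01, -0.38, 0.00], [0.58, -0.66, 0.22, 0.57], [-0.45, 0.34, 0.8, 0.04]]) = [1.26, 1.21, 0.5, 0.37]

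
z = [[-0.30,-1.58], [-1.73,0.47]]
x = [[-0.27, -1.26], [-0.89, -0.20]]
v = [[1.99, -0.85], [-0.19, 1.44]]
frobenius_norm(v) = 2.61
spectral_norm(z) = 1.81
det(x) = -1.07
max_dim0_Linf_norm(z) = 1.73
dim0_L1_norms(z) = [2.03, 2.05]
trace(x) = -0.47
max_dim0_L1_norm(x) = 1.46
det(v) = 2.70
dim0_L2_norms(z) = [1.76, 1.65]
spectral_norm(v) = 2.33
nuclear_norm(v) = 3.49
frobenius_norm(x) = 1.58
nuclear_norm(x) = 2.15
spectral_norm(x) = 1.37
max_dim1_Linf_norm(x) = 1.26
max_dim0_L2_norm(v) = 2.0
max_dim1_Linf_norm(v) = 1.99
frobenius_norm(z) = 2.41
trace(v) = 3.43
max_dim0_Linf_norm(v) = 1.99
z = x @ v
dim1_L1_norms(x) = [1.53, 1.09]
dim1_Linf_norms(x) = [1.26, 0.89]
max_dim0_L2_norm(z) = 1.76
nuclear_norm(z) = 3.40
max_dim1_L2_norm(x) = 1.29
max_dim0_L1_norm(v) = 2.29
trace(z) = 0.17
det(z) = -2.87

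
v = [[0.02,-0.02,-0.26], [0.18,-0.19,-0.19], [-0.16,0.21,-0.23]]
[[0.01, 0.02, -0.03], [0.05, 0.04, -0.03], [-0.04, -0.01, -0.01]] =v@[[0.07,0.18,0.03], [-0.18,0.04,0.08], [-0.03,-0.06,0.11]]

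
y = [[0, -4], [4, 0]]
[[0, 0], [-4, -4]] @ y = [[0, 0], [-16, 16]]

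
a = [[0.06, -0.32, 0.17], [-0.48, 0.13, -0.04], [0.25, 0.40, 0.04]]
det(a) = -0.04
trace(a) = 0.23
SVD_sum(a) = [[-0.08, -0.04, -0.00], [-0.32, -0.17, -0.02], [0.36, 0.20, 0.02]] + [[0.15, -0.29, 0.08], [-0.15, 0.29, -0.08], [-0.1, 0.19, -0.05]] + [[-0.02, 0.02, 0.1], [-0.01, 0.01, 0.05], [-0.01, 0.01, 0.07]]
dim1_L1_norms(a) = [0.55, 0.65, 0.69]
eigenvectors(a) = [[-0.56,-0.44,-0.2], [-0.44,0.73,0.55], [0.70,0.52,0.81]]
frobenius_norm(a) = 0.78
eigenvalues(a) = [-0.41, 0.39, 0.25]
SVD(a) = [[0.16, 0.64, -0.75], [0.65, -0.64, -0.41], [-0.74, -0.42, -0.52]] @ diag([0.5556132795608395, 0.5299927564959589, 0.1352832644397071]) @ [[-0.88, -0.48, -0.05], [0.45, -0.86, 0.22], [0.15, -0.17, -0.97]]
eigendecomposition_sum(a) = [[-0.20, -0.16, 0.06], [-0.16, -0.13, 0.05], [0.25, 0.21, -0.08]] + [[0.37, -0.15, 0.2], [-0.61, 0.25, -0.33], [-0.44, 0.18, -0.23]] + [[-0.11, -0.00, -0.09], [0.29, 0.01, 0.24], [0.43, 0.01, 0.35]]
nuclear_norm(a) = 1.22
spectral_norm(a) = 0.56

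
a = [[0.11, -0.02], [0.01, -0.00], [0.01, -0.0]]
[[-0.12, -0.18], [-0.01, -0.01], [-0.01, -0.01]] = a@ [[-0.83, -1.45], [1.22, 1.02]]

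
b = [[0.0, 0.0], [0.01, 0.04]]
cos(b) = [[1.0, 0.00], [-0.00, 1.00]]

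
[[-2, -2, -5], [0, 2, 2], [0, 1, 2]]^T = [[-2, 0, 0], [-2, 2, 1], [-5, 2, 2]]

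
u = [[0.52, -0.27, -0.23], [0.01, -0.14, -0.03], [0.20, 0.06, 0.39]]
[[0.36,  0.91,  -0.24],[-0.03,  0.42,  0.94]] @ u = [[0.15, -0.24, -0.2],[0.18, 0.01, 0.36]]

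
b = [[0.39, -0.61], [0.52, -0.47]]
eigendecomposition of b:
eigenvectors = [[0.73+0.00j, 0.73-0.00j], [(0.52-0.44j), 0.52+0.44j]]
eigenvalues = [(-0.04+0.36j), (-0.04-0.36j)]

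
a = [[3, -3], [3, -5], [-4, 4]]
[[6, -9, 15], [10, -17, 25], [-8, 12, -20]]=a @ [[0, 1, 0], [-2, 4, -5]]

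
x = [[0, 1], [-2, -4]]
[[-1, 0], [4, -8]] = x @ [[0, 4], [-1, 0]]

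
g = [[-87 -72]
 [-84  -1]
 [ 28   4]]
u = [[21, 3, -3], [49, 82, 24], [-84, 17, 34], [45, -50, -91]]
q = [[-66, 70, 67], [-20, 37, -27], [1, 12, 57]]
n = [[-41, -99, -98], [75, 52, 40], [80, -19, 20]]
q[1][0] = -20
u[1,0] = 49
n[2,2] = 20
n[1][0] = 75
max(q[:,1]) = 70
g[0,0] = -87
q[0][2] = 67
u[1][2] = 24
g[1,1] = -1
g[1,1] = -1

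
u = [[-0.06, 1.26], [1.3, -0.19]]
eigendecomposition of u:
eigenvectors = [[0.72, -0.68],[0.69, 0.73]]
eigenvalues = [1.16, -1.41]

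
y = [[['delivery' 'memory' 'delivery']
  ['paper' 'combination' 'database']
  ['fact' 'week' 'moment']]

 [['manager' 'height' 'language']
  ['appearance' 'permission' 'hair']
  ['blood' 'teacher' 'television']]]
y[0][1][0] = 'paper'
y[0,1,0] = 'paper'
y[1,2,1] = 'teacher'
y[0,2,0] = 'fact'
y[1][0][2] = 'language'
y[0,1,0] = 'paper'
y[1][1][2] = 'hair'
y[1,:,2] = ['language', 'hair', 'television']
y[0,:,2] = ['delivery', 'database', 'moment']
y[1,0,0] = 'manager'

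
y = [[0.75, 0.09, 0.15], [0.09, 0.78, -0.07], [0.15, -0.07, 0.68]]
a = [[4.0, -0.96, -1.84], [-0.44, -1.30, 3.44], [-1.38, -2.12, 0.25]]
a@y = [[2.64,  -0.26,  -0.58], [0.07,  -1.29,  2.36], [-1.19,  -1.8,  0.11]]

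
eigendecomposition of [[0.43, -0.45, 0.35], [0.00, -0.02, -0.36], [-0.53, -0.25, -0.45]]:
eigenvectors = [[(0.05+0j), 0.77+0.00j, 0.77-0.00j], [(-0.54+0j), -0.02-0.38j, -0.02+0.38j], [(-0.84+0j), -0.38+0.33j, -0.38-0.33j]]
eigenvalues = [(-0.58+0j), (0.27+0.38j), (0.27-0.38j)]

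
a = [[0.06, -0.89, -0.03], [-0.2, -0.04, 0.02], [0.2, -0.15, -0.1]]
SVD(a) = [[-0.98, -0.12, -0.15], [-0.02, -0.70, 0.71], [-0.19, 0.7, 0.68]] @ diag([0.9089459288286643, 0.28675180993672456, 0.051871938115030845]) @ [[-0.1, 0.99, 0.05], [0.95, 0.11, -0.28], [-0.29, 0.02, -0.96]]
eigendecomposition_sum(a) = [[0.24, -0.46, -0.03],  [-0.1, 0.19, 0.01],  [0.12, -0.23, -0.02]] + [[-0.18, -0.42, 0.01], [-0.1, -0.23, 0.01], [0.07, 0.16, -0.0]] + [[0.0, -0.01, -0.01], [-0.00, 0.00, 0.0], [0.01, -0.07, -0.08]]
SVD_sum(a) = [[0.09, -0.89, -0.05],  [0.0, -0.02, -0.0],  [0.02, -0.17, -0.01]] + [[-0.03, -0.0, 0.01], [-0.19, -0.02, 0.06], [0.19, 0.02, -0.06]] + [[0.0, -0.0, 0.01], [-0.01, 0.00, -0.04], [-0.01, 0.00, -0.03]]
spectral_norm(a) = 0.91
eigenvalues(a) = [0.42, -0.42, -0.08]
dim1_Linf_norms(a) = [0.89, 0.2, 0.2]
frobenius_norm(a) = 0.95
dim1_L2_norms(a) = [0.89, 0.2, 0.27]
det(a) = 0.01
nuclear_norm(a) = 1.25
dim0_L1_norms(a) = [0.46, 1.08, 0.15]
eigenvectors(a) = [[-0.84,0.83,0.10], [0.35,0.46,-0.02], [-0.43,-0.31,1.00]]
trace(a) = -0.08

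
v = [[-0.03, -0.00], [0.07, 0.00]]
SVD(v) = [[-0.39, 0.92], [0.92, 0.39]] @ diag([0.07615773105863909, 0.0]) @ [[1.00, 0.00], [0.00, 1.0]]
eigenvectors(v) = [[0.0,0.39], [1.0,-0.92]]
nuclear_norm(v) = 0.08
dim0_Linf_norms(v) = [0.07, 0.0]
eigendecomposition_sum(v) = [[0.0, 0.0],[0.00, 0.0]] + [[-0.03, -0.0], [0.07, -0.00]]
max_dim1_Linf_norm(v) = 0.07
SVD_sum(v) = [[-0.03, 0.0], [0.07, 0.0]] + [[0.00,0.00], [0.0,0.0]]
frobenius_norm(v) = 0.08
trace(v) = -0.03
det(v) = 0.00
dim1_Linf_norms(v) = [0.03, 0.07]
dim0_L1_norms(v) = [0.1, 0.0]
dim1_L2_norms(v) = [0.03, 0.07]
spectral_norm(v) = 0.08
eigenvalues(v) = [0.0, -0.03]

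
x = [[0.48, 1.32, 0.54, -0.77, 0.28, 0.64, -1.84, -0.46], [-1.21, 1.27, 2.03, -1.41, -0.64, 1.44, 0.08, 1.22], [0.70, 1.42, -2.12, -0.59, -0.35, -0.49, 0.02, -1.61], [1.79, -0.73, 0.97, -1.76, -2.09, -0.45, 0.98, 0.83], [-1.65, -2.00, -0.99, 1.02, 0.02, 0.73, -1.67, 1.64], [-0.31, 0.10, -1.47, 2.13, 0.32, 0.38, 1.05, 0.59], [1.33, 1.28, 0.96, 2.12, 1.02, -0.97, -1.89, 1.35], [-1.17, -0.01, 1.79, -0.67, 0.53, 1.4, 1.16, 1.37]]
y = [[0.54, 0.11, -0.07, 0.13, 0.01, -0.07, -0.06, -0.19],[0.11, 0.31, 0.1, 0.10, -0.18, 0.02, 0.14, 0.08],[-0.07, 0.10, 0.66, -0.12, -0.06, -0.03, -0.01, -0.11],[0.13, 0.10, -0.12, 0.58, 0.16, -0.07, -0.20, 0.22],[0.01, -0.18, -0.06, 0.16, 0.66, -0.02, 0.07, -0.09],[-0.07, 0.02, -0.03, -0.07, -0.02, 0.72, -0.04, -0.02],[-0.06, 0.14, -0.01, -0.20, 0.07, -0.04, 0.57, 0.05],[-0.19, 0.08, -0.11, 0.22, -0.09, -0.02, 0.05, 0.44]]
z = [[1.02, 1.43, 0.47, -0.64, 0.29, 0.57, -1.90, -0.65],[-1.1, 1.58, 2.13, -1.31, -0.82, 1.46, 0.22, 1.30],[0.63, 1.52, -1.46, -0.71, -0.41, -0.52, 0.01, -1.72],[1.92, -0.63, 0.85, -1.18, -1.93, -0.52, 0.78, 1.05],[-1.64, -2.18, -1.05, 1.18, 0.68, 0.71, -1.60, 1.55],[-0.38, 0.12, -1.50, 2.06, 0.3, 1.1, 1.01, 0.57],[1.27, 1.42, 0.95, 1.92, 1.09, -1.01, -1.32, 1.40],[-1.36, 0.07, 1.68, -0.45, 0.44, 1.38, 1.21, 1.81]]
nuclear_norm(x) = 23.77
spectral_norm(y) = 0.96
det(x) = -724.78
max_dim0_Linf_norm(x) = 2.13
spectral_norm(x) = 5.39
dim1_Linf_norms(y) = [0.54, 0.31, 0.66, 0.58, 0.66, 0.72, 0.57, 0.44]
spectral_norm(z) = 5.23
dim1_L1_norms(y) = [1.18, 1.04, 1.16, 1.58, 1.25, 0.99, 1.14, 1.2]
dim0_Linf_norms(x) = [1.79, 2.0, 2.12, 2.13, 2.09, 1.44, 1.89, 1.64]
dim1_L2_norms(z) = [2.86, 3.81, 2.96, 3.45, 3.98, 3.05, 3.76, 3.42]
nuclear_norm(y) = 4.48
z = y + x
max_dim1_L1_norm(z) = 10.59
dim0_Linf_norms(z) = [1.92, 2.18, 2.13, 2.06, 1.93, 1.46, 1.9, 1.81]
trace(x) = -2.25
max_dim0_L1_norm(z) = 10.09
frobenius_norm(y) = 1.81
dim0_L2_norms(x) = [3.37, 3.4, 4.14, 4.07, 2.53, 2.55, 3.63, 3.42]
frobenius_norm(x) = 9.71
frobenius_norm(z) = 9.71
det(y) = 0.00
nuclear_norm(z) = 23.99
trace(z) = 2.23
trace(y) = 4.48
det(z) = -1038.62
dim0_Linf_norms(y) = [0.54, 0.31, 0.66, 0.58, 0.66, 0.72, 0.57, 0.44]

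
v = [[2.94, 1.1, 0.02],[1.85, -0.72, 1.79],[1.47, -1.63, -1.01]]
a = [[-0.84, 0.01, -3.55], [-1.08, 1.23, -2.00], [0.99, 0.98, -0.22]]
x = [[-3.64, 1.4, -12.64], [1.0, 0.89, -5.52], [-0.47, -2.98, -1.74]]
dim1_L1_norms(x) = [17.68, 7.41, 5.19]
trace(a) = 0.17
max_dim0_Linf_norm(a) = 3.55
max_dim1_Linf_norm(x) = 12.64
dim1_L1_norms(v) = [4.06, 4.36, 4.11]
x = v @ a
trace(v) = 1.21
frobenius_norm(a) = 4.69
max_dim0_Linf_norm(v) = 2.94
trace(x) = -4.49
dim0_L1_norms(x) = [5.11, 5.27, 19.9]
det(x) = 103.96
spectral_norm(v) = 3.82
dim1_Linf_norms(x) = [12.64, 5.52, 2.98]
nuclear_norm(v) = 7.87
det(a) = 6.64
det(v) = 15.63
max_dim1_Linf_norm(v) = 2.94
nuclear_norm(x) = 19.76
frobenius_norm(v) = 4.78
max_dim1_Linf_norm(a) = 3.55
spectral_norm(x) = 14.28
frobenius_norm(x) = 14.81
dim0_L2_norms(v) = [3.77, 2.09, 2.06]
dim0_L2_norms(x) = [3.8, 3.41, 13.9]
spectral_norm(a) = 4.32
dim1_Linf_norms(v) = [2.94, 1.85, 1.63]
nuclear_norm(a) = 6.85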